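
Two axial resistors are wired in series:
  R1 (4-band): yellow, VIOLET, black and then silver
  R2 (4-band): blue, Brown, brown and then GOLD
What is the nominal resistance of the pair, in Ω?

657 Ω

R1: yellow, violet → 47; black ×1 → 47 Ω.
R2: blue, brown → 61; brown ×10 → 610 Ω.
Series: 47 + 610 = 657 Ω.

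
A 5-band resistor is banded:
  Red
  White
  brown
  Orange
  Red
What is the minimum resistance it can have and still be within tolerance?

Red → 2 (first significant figure)
White → 9 (second significant figure)
Brown → 1 (third significant figure)
Orange → ×10^3 multiplier
Red → ±2% tolerance
291 × 1000 = 291000 Ω
Minimum = 291000 × (1 − 2/100) = 285180 Ω.

285180 Ω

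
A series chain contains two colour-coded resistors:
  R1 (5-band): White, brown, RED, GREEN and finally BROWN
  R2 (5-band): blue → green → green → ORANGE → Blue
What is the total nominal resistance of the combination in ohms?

91855000 Ω

R1: white, brown, red → 912; green ×10^5 → 91200000 Ω.
R2: blue, green, green → 655; orange ×10^3 → 655000 Ω.
Series: 91200000 + 655000 = 91855000 Ω.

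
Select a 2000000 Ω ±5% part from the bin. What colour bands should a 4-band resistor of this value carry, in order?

red, black, green, gold

2000000 Ω = 20 × 10^5.
2 → red
0 → black
Multiplier 10^5 → green.
±5% tolerance → gold.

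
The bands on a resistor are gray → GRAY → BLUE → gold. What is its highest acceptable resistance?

Grey → 8 (first significant figure)
Grey → 8 (second significant figure)
Blue → ×10^6 multiplier
Gold → ±5% tolerance
88 × 1000000 = 88000000 Ω
Highest = 88000000 × (1 + 5/100) = 92400000 Ω.

92400000 Ω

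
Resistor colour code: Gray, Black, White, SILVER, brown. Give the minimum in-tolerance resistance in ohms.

Grey → 8 (first significant figure)
Black → 0 (second significant figure)
White → 9 (third significant figure)
Silver → ×0.01 multiplier
Brown → ±1% tolerance
809 × 0.01 = 8.09 Ω
Minimum = 8.09 × (1 − 1/100) = 8.0091 Ω.

8.0091 Ω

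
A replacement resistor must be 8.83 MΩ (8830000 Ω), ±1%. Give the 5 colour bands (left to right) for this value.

8830000 Ω = 883 × 10^4.
8 → grey
8 → grey
3 → orange
Multiplier 10^4 → yellow.
±1% tolerance → brown.

grey, grey, orange, yellow, brown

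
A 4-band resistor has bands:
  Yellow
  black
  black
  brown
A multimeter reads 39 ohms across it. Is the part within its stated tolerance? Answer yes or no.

no

Yellow → 4 (first significant figure)
Black → 0 (second significant figure)
Black → ×1 multiplier
Brown → ±1% tolerance
40 × 1 = 40 Ω
Allowed range: 39.6 Ω to 40.4 Ω.
39 ohms lies outside that range.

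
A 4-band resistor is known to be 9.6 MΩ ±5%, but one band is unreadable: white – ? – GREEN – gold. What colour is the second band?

9600000 Ω = 96 × 10^5.
The second band gives digit 6 of the significand, and 6 is blue.

blue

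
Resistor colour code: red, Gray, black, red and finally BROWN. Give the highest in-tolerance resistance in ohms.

28280 Ω

Red → 2 (first significant figure)
Grey → 8 (second significant figure)
Black → 0 (third significant figure)
Red → ×10^2 multiplier
Brown → ±1% tolerance
280 × 100 = 28000 Ω
Highest = 28000 × (1 + 1/100) = 28280 Ω.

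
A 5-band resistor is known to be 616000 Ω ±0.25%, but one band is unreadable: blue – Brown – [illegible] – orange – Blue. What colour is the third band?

blue

616000 Ω = 616 × 10^3.
The third band gives digit 6 of the significand, and 6 is blue.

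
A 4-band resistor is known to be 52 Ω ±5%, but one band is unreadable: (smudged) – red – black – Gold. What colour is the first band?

52 Ω = 52 × 10^0.
The first band gives digit 5 of the significand, and 5 is green.

green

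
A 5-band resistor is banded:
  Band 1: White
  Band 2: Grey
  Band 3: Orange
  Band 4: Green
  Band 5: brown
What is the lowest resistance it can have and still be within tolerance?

97317000 Ω

White → 9 (first significant figure)
Grey → 8 (second significant figure)
Orange → 3 (third significant figure)
Green → ×10^5 multiplier
Brown → ±1% tolerance
983 × 100000 = 98300000 Ω
Lowest = 98300000 × (1 − 1/100) = 97317000 Ω.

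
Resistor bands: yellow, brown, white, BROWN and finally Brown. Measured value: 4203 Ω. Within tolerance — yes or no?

Yellow → 4 (first significant figure)
Brown → 1 (second significant figure)
White → 9 (third significant figure)
Brown → ×10 multiplier
Brown → ±1% tolerance
419 × 10 = 4190 Ω
Allowed range: 4148.1 Ω to 4231.9 Ω.
4203 Ω lies inside that range.

yes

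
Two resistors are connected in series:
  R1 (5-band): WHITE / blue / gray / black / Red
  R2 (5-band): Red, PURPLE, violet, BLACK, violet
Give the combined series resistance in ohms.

1245 Ω

R1: white, blue, grey → 968; black ×1 → 968 Ω.
R2: red, violet, violet → 277; black ×1 → 277 Ω.
Series: 968 + 277 = 1245 Ω.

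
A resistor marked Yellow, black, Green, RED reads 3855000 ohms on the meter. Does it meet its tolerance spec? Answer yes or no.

no

Yellow → 4 (first significant figure)
Black → 0 (second significant figure)
Green → ×10^5 multiplier
Red → ±2% tolerance
40 × 100000 = 4000000 Ω
Allowed range: 3920000 Ω to 4080000 Ω.
3855000 ohms lies outside that range.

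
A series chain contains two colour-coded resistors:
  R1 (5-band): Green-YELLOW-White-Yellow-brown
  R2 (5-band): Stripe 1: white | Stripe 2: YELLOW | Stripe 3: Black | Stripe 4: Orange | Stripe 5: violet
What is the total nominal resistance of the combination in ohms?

6430000 Ω

R1: green, yellow, white → 549; yellow ×10^4 → 5490000 Ω.
R2: white, yellow, black → 940; orange ×10^3 → 940000 Ω.
Series: 5490000 + 940000 = 6430000 Ω.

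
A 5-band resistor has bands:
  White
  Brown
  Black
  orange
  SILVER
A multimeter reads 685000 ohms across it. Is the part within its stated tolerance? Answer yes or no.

no

White → 9 (first significant figure)
Brown → 1 (second significant figure)
Black → 0 (third significant figure)
Orange → ×10^3 multiplier
Silver → ±10% tolerance
910 × 1000 = 910000 Ω
Allowed range: 819000 Ω to 1001000 Ω.
685000 ohms lies outside that range.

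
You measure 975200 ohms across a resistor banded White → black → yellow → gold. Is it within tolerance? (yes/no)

White → 9 (first significant figure)
Black → 0 (second significant figure)
Yellow → ×10^4 multiplier
Gold → ±5% tolerance
90 × 10000 = 900000 Ω
Allowed range: 855000 Ω to 945000 Ω.
975200 ohms lies outside that range.

no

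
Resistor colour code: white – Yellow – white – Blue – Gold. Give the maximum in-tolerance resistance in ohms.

996450000 Ω

White → 9 (first significant figure)
Yellow → 4 (second significant figure)
White → 9 (third significant figure)
Blue → ×10^6 multiplier
Gold → ±5% tolerance
949 × 1000000 = 949000000 Ω
Maximum = 949000000 × (1 + 5/100) = 996450000 Ω.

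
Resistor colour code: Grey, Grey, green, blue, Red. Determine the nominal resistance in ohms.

Grey → 8 (first significant figure)
Grey → 8 (second significant figure)
Green → 5 (third significant figure)
Blue → ×10^6 multiplier
885 × 1000000 = 885000000 Ω

885000000 Ω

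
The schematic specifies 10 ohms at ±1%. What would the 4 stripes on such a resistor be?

brown, black, black, brown

10 Ω = 10 × 10^0.
1 → brown
0 → black
Multiplier 10^0 → black.
±1% tolerance → brown.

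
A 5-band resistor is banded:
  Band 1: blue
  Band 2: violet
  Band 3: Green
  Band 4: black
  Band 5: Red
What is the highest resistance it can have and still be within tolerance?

688.5 Ω

Blue → 6 (first significant figure)
Violet → 7 (second significant figure)
Green → 5 (third significant figure)
Black → ×1 multiplier
Red → ±2% tolerance
675 × 1 = 675 Ω
Highest = 675 × (1 + 2/100) = 688.5 Ω.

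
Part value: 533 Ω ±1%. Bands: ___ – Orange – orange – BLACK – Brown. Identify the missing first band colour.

533 Ω = 533 × 10^0.
The first band gives digit 5 of the significand, and 5 is green.

green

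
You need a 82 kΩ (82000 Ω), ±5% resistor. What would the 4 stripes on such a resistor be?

grey, red, orange, gold

82000 Ω = 82 × 10^3.
8 → grey
2 → red
Multiplier 10^3 → orange.
±5% tolerance → gold.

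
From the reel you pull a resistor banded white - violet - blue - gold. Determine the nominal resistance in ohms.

97000000 Ω

White → 9 (first significant figure)
Violet → 7 (second significant figure)
Blue → ×10^6 multiplier
97 × 1000000 = 97000000 Ω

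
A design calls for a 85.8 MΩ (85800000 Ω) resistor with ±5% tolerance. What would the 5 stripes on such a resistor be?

grey, green, grey, green, gold

85800000 Ω = 858 × 10^5.
8 → grey
5 → green
8 → grey
Multiplier 10^5 → green.
±5% tolerance → gold.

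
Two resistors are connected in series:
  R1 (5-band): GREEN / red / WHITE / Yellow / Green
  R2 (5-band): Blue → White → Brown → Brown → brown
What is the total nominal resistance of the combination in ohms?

R1: green, red, white → 529; yellow ×10^4 → 5290000 Ω.
R2: blue, white, brown → 691; brown ×10 → 6910 Ω.
Series: 5290000 + 6910 = 5296910 Ω.

5296910 Ω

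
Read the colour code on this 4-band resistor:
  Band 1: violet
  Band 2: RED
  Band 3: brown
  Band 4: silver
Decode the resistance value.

720 Ω

Violet → 7 (first significant figure)
Red → 2 (second significant figure)
Brown → ×10 multiplier
72 × 10 = 720 Ω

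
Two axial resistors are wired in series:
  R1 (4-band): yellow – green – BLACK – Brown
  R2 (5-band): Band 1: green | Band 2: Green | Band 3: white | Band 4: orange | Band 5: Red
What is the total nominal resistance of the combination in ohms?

559045 Ω

R1: yellow, green → 45; black ×1 → 45 Ω.
R2: green, green, white → 559; orange ×10^3 → 559000 Ω.
Series: 45 + 559000 = 559045 Ω.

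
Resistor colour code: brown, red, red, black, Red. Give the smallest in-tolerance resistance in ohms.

Brown → 1 (first significant figure)
Red → 2 (second significant figure)
Red → 2 (third significant figure)
Black → ×1 multiplier
Red → ±2% tolerance
122 × 1 = 122 Ω
Smallest = 122 × (1 − 2/100) = 119.56 Ω.

119.56 Ω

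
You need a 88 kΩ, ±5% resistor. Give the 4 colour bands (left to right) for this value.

grey, grey, orange, gold

88000 Ω = 88 × 10^3.
8 → grey
8 → grey
Multiplier 10^3 → orange.
±5% tolerance → gold.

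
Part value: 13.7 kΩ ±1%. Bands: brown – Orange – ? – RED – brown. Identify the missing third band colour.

violet

13700 Ω = 137 × 10^2.
The third band gives digit 7 of the significand, and 7 is violet.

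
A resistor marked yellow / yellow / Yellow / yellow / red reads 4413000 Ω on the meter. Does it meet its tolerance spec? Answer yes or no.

yes

Yellow → 4 (first significant figure)
Yellow → 4 (second significant figure)
Yellow → 4 (third significant figure)
Yellow → ×10^4 multiplier
Red → ±2% tolerance
444 × 10000 = 4440000 Ω
Allowed range: 4351200 Ω to 4528800 Ω.
4413000 Ω lies inside that range.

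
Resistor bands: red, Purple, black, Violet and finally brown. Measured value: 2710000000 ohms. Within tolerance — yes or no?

yes

Red → 2 (first significant figure)
Violet → 7 (second significant figure)
Black → 0 (third significant figure)
Violet → ×10^7 multiplier
Brown → ±1% tolerance
270 × 10000000 = 2700000000 Ω
Allowed range: 2673000000 Ω to 2727000000 Ω.
2710000000 ohms lies inside that range.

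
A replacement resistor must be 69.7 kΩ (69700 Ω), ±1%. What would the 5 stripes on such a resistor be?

blue, white, violet, red, brown

69700 Ω = 697 × 10^2.
6 → blue
9 → white
7 → violet
Multiplier 10^2 → red.
±1% tolerance → brown.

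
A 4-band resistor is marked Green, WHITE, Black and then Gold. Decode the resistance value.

59 Ω

Green → 5 (first significant figure)
White → 9 (second significant figure)
Black → ×1 multiplier
59 × 1 = 59 Ω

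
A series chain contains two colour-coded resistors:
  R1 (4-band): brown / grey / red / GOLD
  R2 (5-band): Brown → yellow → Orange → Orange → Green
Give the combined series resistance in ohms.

R1: brown, grey → 18; red ×10^2 → 1800 Ω.
R2: brown, yellow, orange → 143; orange ×10^3 → 143000 Ω.
Series: 1800 + 143000 = 144800 Ω.

144800 Ω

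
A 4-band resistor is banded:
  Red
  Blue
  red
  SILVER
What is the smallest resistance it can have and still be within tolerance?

Red → 2 (first significant figure)
Blue → 6 (second significant figure)
Red → ×10^2 multiplier
Silver → ±10% tolerance
26 × 100 = 2600 Ω
Smallest = 2600 × (1 − 10/100) = 2340 Ω.

2340 Ω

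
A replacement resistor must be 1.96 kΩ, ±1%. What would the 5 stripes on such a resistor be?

1960 Ω = 196 × 10^1.
1 → brown
9 → white
6 → blue
Multiplier 10^1 → brown.
±1% tolerance → brown.

brown, white, blue, brown, brown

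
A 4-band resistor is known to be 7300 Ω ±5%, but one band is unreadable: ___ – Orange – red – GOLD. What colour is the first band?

7300 Ω = 73 × 10^2.
The first band gives digit 7 of the significand, and 7 is violet.

violet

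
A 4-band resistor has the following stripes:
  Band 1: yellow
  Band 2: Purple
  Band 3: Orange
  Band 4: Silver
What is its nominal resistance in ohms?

47000 Ω

Yellow → 4 (first significant figure)
Violet → 7 (second significant figure)
Orange → ×10^3 multiplier
47 × 1000 = 47000 Ω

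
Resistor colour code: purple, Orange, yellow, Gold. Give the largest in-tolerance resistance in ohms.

Violet → 7 (first significant figure)
Orange → 3 (second significant figure)
Yellow → ×10^4 multiplier
Gold → ±5% tolerance
73 × 10000 = 730000 Ω
Largest = 730000 × (1 + 5/100) = 766500 Ω.

766500 Ω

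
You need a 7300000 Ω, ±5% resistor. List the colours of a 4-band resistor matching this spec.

7300000 Ω = 73 × 10^5.
7 → violet
3 → orange
Multiplier 10^5 → green.
±5% tolerance → gold.

violet, orange, green, gold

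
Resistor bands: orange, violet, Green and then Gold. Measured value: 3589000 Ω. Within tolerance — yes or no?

yes

Orange → 3 (first significant figure)
Violet → 7 (second significant figure)
Green → ×10^5 multiplier
Gold → ±5% tolerance
37 × 100000 = 3700000 Ω
Allowed range: 3515000 Ω to 3885000 Ω.
3589000 Ω lies inside that range.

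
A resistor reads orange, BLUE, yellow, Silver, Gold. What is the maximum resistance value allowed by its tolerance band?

3.822 Ω

Orange → 3 (first significant figure)
Blue → 6 (second significant figure)
Yellow → 4 (third significant figure)
Silver → ×0.01 multiplier
Gold → ±5% tolerance
364 × 0.01 = 3.64 Ω
Maximum = 3.64 × (1 + 5/100) = 3.822 Ω.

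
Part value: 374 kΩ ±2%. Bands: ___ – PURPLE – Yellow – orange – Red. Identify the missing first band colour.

orange

374000 Ω = 374 × 10^3.
The first band gives digit 3 of the significand, and 3 is orange.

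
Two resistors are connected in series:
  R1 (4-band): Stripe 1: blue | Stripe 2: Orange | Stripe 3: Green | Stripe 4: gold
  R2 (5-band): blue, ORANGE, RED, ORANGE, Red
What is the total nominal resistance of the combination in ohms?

6932000 Ω

R1: blue, orange → 63; green ×10^5 → 6300000 Ω.
R2: blue, orange, red → 632; orange ×10^3 → 632000 Ω.
Series: 6300000 + 632000 = 6932000 Ω.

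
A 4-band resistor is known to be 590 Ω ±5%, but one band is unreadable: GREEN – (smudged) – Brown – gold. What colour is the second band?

590 Ω = 59 × 10^1.
The second band gives digit 9 of the significand, and 9 is white.

white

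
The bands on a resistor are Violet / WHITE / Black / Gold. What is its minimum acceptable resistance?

Violet → 7 (first significant figure)
White → 9 (second significant figure)
Black → ×1 multiplier
Gold → ±5% tolerance
79 × 1 = 79 Ω
Minimum = 79 × (1 − 5/100) = 75.05 Ω.

75.05 Ω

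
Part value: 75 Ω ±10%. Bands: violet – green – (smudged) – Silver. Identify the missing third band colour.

75 Ω = 75 × 10^0.
The third band is the multiplier, 10^0, which is black.

black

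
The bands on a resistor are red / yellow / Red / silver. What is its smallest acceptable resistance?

Red → 2 (first significant figure)
Yellow → 4 (second significant figure)
Red → ×10^2 multiplier
Silver → ±10% tolerance
24 × 100 = 2400 Ω
Smallest = 2400 × (1 − 10/100) = 2160 Ω.

2160 Ω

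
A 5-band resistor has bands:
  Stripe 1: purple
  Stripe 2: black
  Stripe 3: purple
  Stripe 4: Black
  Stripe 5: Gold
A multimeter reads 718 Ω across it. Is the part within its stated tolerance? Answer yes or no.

yes

Violet → 7 (first significant figure)
Black → 0 (second significant figure)
Violet → 7 (third significant figure)
Black → ×1 multiplier
Gold → ±5% tolerance
707 × 1 = 707 Ω
Allowed range: 671.65 Ω to 742.35 Ω.
718 Ω lies inside that range.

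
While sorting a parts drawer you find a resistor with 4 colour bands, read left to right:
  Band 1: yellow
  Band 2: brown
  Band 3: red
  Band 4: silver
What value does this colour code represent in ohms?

Yellow → 4 (first significant figure)
Brown → 1 (second significant figure)
Red → ×10^2 multiplier
41 × 100 = 4100 Ω

4100 Ω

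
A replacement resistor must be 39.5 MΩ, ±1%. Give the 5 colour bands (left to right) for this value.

orange, white, green, green, brown

39500000 Ω = 395 × 10^5.
3 → orange
9 → white
5 → green
Multiplier 10^5 → green.
±1% tolerance → brown.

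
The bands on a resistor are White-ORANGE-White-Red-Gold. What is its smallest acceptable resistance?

White → 9 (first significant figure)
Orange → 3 (second significant figure)
White → 9 (third significant figure)
Red → ×10^2 multiplier
Gold → ±5% tolerance
939 × 100 = 93900 Ω
Smallest = 93900 × (1 − 5/100) = 89205 Ω.

89205 Ω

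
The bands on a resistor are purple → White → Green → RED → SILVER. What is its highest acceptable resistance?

87450 Ω

Violet → 7 (first significant figure)
White → 9 (second significant figure)
Green → 5 (third significant figure)
Red → ×10^2 multiplier
Silver → ±10% tolerance
795 × 100 = 79500 Ω
Highest = 79500 × (1 + 10/100) = 87450 Ω.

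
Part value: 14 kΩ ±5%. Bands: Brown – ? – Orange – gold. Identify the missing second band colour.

yellow

14000 Ω = 14 × 10^3.
The second band gives digit 4 of the significand, and 4 is yellow.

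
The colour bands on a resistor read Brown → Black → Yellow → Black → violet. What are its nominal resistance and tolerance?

104 Ω ±0.1%

Brown → 1 (first significant figure)
Black → 0 (second significant figure)
Yellow → 4 (third significant figure)
Black → ×1 multiplier
Violet → ±0.1% tolerance
104 × 1 = 104 Ω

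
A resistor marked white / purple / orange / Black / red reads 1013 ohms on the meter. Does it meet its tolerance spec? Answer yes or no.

no

White → 9 (first significant figure)
Violet → 7 (second significant figure)
Orange → 3 (third significant figure)
Black → ×1 multiplier
Red → ±2% tolerance
973 × 1 = 973 Ω
Allowed range: 953.54 Ω to 992.46 Ω.
1013 ohms lies outside that range.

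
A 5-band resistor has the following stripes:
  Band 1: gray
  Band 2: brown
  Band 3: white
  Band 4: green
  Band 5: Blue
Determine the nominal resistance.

Grey → 8 (first significant figure)
Brown → 1 (second significant figure)
White → 9 (third significant figure)
Green → ×10^5 multiplier
819 × 100000 = 81900000 Ω

81900000 Ω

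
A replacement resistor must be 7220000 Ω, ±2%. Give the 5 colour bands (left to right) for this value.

7220000 Ω = 722 × 10^4.
7 → violet
2 → red
2 → red
Multiplier 10^4 → yellow.
±2% tolerance → red.

violet, red, red, yellow, red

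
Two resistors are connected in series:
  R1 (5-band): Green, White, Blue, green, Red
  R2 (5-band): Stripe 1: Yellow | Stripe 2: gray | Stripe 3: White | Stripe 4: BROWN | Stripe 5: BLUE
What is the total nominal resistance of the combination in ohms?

59604890 Ω

R1: green, white, blue → 596; green ×10^5 → 59600000 Ω.
R2: yellow, grey, white → 489; brown ×10 → 4890 Ω.
Series: 59600000 + 4890 = 59604890 Ω.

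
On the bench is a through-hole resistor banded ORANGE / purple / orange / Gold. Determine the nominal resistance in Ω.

37000 Ω

Orange → 3 (first significant figure)
Violet → 7 (second significant figure)
Orange → ×10^3 multiplier
37 × 1000 = 37000 Ω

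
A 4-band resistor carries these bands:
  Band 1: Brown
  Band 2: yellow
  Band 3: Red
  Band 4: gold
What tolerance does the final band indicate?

The last band, gold, is the tolerance band.
Gold corresponds to ±5%.

±5%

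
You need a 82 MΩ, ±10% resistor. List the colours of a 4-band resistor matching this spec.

grey, red, blue, silver

82000000 Ω = 82 × 10^6.
8 → grey
2 → red
Multiplier 10^6 → blue.
±10% tolerance → silver.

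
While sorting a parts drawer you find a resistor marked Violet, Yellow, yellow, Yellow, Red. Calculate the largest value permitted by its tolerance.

7588800 Ω

Violet → 7 (first significant figure)
Yellow → 4 (second significant figure)
Yellow → 4 (third significant figure)
Yellow → ×10^4 multiplier
Red → ±2% tolerance
744 × 10000 = 7440000 Ω
Largest = 7440000 × (1 + 2/100) = 7588800 Ω.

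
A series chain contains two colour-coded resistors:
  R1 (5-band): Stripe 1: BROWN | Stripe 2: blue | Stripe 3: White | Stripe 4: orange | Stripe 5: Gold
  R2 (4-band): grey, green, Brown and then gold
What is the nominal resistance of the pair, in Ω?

R1: brown, blue, white → 169; orange ×10^3 → 169000 Ω.
R2: grey, green → 85; brown ×10 → 850 Ω.
Series: 169000 + 850 = 169850 Ω.

169850 Ω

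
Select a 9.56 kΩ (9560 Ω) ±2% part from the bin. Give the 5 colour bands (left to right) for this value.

white, green, blue, brown, red

9560 Ω = 956 × 10^1.
9 → white
5 → green
6 → blue
Multiplier 10^1 → brown.
±2% tolerance → red.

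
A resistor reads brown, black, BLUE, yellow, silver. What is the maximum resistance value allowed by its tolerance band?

Brown → 1 (first significant figure)
Black → 0 (second significant figure)
Blue → 6 (third significant figure)
Yellow → ×10^4 multiplier
Silver → ±10% tolerance
106 × 10000 = 1060000 Ω
Maximum = 1060000 × (1 + 10/100) = 1166000 Ω.

1166000 Ω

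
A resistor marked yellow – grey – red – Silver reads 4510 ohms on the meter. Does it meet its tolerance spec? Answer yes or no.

yes

Yellow → 4 (first significant figure)
Grey → 8 (second significant figure)
Red → ×10^2 multiplier
Silver → ±10% tolerance
48 × 100 = 4800 Ω
Allowed range: 4320 Ω to 5280 Ω.
4510 ohms lies inside that range.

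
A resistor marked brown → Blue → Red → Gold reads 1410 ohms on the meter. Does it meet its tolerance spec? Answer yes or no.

no

Brown → 1 (first significant figure)
Blue → 6 (second significant figure)
Red → ×10^2 multiplier
Gold → ±5% tolerance
16 × 100 = 1600 Ω
Allowed range: 1520 Ω to 1680 Ω.
1410 ohms lies outside that range.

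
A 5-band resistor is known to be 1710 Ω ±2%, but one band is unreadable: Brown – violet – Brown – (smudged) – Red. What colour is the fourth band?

brown

1710 Ω = 171 × 10^1.
The fourth band is the multiplier, 10^1, which is brown.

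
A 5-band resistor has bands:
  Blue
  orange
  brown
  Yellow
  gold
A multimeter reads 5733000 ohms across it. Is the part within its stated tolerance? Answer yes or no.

Blue → 6 (first significant figure)
Orange → 3 (second significant figure)
Brown → 1 (third significant figure)
Yellow → ×10^4 multiplier
Gold → ±5% tolerance
631 × 10000 = 6310000 Ω
Allowed range: 5994500 Ω to 6625500 Ω.
5733000 ohms lies outside that range.

no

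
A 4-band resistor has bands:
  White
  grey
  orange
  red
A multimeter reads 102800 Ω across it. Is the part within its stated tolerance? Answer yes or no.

White → 9 (first significant figure)
Grey → 8 (second significant figure)
Orange → ×10^3 multiplier
Red → ±2% tolerance
98 × 1000 = 98000 Ω
Allowed range: 96040 Ω to 99960 Ω.
102800 Ω lies outside that range.

no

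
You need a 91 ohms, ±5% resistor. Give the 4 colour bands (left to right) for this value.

white, brown, black, gold

91 Ω = 91 × 10^0.
9 → white
1 → brown
Multiplier 10^0 → black.
±5% tolerance → gold.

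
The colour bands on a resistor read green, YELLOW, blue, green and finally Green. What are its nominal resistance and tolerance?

54600000 Ω ±0.5%

Green → 5 (first significant figure)
Yellow → 4 (second significant figure)
Blue → 6 (third significant figure)
Green → ×10^5 multiplier
Green → ±0.5% tolerance
546 × 100000 = 54600000 Ω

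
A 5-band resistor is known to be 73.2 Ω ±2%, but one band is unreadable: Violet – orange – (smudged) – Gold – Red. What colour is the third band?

73.2 Ω = 732 × 10^-1.
The third band gives digit 2 of the significand, and 2 is red.

red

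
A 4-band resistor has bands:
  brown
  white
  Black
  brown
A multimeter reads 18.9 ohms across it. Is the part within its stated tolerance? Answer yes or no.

Brown → 1 (first significant figure)
White → 9 (second significant figure)
Black → ×1 multiplier
Brown → ±1% tolerance
19 × 1 = 19 Ω
Allowed range: 18.81 Ω to 19.19 Ω.
18.9 ohms lies inside that range.

yes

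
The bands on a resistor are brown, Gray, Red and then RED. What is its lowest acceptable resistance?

1764 Ω

Brown → 1 (first significant figure)
Grey → 8 (second significant figure)
Red → ×10^2 multiplier
Red → ±2% tolerance
18 × 100 = 1800 Ω
Lowest = 1800 × (1 − 2/100) = 1764 Ω.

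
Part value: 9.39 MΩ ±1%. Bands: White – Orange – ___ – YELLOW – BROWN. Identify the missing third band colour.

white

9390000 Ω = 939 × 10^4.
The third band gives digit 9 of the significand, and 9 is white.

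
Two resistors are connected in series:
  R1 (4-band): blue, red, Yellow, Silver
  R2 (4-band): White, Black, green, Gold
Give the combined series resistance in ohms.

9620000 Ω

R1: blue, red → 62; yellow ×10^4 → 620000 Ω.
R2: white, black → 90; green ×10^5 → 9000000 Ω.
Series: 620000 + 9000000 = 9620000 Ω.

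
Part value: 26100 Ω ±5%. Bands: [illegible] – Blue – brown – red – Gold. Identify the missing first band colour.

red

26100 Ω = 261 × 10^2.
The first band gives digit 2 of the significand, and 2 is red.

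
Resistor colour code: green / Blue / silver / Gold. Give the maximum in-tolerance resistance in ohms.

0.588 Ω

Green → 5 (first significant figure)
Blue → 6 (second significant figure)
Silver → ×0.01 multiplier
Gold → ±5% tolerance
56 × 0.01 = 0.56 Ω
Maximum = 0.56 × (1 + 5/100) = 0.588 Ω.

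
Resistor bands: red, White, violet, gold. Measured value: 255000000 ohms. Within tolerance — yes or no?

Red → 2 (first significant figure)
White → 9 (second significant figure)
Violet → ×10^7 multiplier
Gold → ±5% tolerance
29 × 10000000 = 290000000 Ω
Allowed range: 275500000 Ω to 304500000 Ω.
255000000 ohms lies outside that range.

no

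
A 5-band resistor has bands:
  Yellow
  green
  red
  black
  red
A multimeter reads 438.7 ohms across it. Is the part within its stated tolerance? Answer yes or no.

Yellow → 4 (first significant figure)
Green → 5 (second significant figure)
Red → 2 (third significant figure)
Black → ×1 multiplier
Red → ±2% tolerance
452 × 1 = 452 Ω
Allowed range: 442.96 Ω to 461.04 Ω.
438.7 ohms lies outside that range.

no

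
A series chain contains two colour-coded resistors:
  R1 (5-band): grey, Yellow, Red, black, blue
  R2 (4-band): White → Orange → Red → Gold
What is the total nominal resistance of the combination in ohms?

R1: grey, yellow, red → 842; black ×1 → 842 Ω.
R2: white, orange → 93; red ×10^2 → 9300 Ω.
Series: 842 + 9300 = 10142 Ω.

10142 Ω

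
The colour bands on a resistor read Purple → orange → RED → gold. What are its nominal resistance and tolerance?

7300 Ω ±5%

Violet → 7 (first significant figure)
Orange → 3 (second significant figure)
Red → ×10^2 multiplier
Gold → ±5% tolerance
73 × 100 = 7300 Ω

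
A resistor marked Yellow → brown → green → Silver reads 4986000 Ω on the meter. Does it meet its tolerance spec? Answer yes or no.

Yellow → 4 (first significant figure)
Brown → 1 (second significant figure)
Green → ×10^5 multiplier
Silver → ±10% tolerance
41 × 100000 = 4100000 Ω
Allowed range: 3690000 Ω to 4510000 Ω.
4986000 Ω lies outside that range.

no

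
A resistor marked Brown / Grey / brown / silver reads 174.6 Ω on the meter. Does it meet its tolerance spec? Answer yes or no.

Brown → 1 (first significant figure)
Grey → 8 (second significant figure)
Brown → ×10 multiplier
Silver → ±10% tolerance
18 × 10 = 180 Ω
Allowed range: 162 Ω to 198 Ω.
174.6 Ω lies inside that range.

yes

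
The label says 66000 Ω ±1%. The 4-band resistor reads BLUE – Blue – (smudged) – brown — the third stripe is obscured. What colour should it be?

66000 Ω = 66 × 10^3.
The third band is the multiplier, 10^3, which is orange.

orange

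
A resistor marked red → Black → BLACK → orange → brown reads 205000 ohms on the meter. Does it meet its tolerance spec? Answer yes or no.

Red → 2 (first significant figure)
Black → 0 (second significant figure)
Black → 0 (third significant figure)
Orange → ×10^3 multiplier
Brown → ±1% tolerance
200 × 1000 = 200000 Ω
Allowed range: 198000 Ω to 202000 Ω.
205000 ohms lies outside that range.

no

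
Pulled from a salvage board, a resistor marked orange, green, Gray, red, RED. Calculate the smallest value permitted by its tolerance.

Orange → 3 (first significant figure)
Green → 5 (second significant figure)
Grey → 8 (third significant figure)
Red → ×10^2 multiplier
Red → ±2% tolerance
358 × 100 = 35800 Ω
Smallest = 35800 × (1 − 2/100) = 35084 Ω.

35084 Ω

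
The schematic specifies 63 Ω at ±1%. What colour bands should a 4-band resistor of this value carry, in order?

63 Ω = 63 × 10^0.
6 → blue
3 → orange
Multiplier 10^0 → black.
±1% tolerance → brown.

blue, orange, black, brown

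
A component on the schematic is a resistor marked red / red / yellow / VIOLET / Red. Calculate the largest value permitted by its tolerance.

Red → 2 (first significant figure)
Red → 2 (second significant figure)
Yellow → 4 (third significant figure)
Violet → ×10^7 multiplier
Red → ±2% tolerance
224 × 10000000 = 2240000000 Ω
Largest = 2240000000 × (1 + 2/100) = 2284800000 Ω.

2284800000 Ω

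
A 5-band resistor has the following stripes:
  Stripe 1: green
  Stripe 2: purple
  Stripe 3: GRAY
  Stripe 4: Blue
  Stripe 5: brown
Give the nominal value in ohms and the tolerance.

578000000 Ω ±1%

Green → 5 (first significant figure)
Violet → 7 (second significant figure)
Grey → 8 (third significant figure)
Blue → ×10^6 multiplier
Brown → ±1% tolerance
578 × 1000000 = 578000000 Ω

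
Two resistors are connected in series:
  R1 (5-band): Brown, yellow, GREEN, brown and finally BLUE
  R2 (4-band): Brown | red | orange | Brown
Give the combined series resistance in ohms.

13450 Ω

R1: brown, yellow, green → 145; brown ×10 → 1450 Ω.
R2: brown, red → 12; orange ×10^3 → 12000 Ω.
Series: 1450 + 12000 = 13450 Ω.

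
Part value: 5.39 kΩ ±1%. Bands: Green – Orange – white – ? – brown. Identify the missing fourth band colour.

5390 Ω = 539 × 10^1.
The fourth band is the multiplier, 10^1, which is brown.

brown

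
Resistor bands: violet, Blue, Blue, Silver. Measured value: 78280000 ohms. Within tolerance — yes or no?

Violet → 7 (first significant figure)
Blue → 6 (second significant figure)
Blue → ×10^6 multiplier
Silver → ±10% tolerance
76 × 1000000 = 76000000 Ω
Allowed range: 68400000 Ω to 83600000 Ω.
78280000 ohms lies inside that range.

yes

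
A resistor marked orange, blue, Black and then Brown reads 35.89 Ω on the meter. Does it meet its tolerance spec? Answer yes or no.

Orange → 3 (first significant figure)
Blue → 6 (second significant figure)
Black → ×1 multiplier
Brown → ±1% tolerance
36 × 1 = 36 Ω
Allowed range: 35.64 Ω to 36.36 Ω.
35.89 Ω lies inside that range.

yes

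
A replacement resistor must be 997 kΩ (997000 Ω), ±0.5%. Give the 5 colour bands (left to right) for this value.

997000 Ω = 997 × 10^3.
9 → white
9 → white
7 → violet
Multiplier 10^3 → orange.
±0.5% tolerance → green.

white, white, violet, orange, green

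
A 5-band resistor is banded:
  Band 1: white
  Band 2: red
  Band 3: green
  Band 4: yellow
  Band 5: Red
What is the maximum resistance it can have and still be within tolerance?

9435000 Ω

White → 9 (first significant figure)
Red → 2 (second significant figure)
Green → 5 (third significant figure)
Yellow → ×10^4 multiplier
Red → ±2% tolerance
925 × 10000 = 9250000 Ω
Maximum = 9250000 × (1 + 2/100) = 9435000 Ω.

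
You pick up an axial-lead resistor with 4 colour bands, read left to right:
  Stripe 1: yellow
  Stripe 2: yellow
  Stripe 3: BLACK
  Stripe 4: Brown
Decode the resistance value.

Yellow → 4 (first significant figure)
Yellow → 4 (second significant figure)
Black → ×1 multiplier
44 × 1 = 44 Ω

44 Ω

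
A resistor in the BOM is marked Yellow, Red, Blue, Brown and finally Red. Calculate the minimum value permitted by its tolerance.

Yellow → 4 (first significant figure)
Red → 2 (second significant figure)
Blue → 6 (third significant figure)
Brown → ×10 multiplier
Red → ±2% tolerance
426 × 10 = 4260 Ω
Minimum = 4260 × (1 − 2/100) = 4174.8 Ω.

4174.8 Ω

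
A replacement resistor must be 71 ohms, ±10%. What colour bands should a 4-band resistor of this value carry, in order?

71 Ω = 71 × 10^0.
7 → violet
1 → brown
Multiplier 10^0 → black.
±10% tolerance → silver.

violet, brown, black, silver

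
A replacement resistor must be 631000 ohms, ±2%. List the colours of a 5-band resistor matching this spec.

631000 Ω = 631 × 10^3.
6 → blue
3 → orange
1 → brown
Multiplier 10^3 → orange.
±2% tolerance → red.

blue, orange, brown, orange, red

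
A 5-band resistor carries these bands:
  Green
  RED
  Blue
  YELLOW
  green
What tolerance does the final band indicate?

±0.5%

The last band, green, is the tolerance band.
Green corresponds to ±0.5%.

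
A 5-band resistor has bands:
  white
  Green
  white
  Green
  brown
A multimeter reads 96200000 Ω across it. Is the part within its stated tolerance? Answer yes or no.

White → 9 (first significant figure)
Green → 5 (second significant figure)
White → 9 (third significant figure)
Green → ×10^5 multiplier
Brown → ±1% tolerance
959 × 100000 = 95900000 Ω
Allowed range: 94941000 Ω to 96859000 Ω.
96200000 Ω lies inside that range.

yes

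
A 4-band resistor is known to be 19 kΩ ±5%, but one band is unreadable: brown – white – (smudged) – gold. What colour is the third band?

19000 Ω = 19 × 10^3.
The third band is the multiplier, 10^3, which is orange.

orange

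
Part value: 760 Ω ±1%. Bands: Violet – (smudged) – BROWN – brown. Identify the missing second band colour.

760 Ω = 76 × 10^1.
The second band gives digit 6 of the significand, and 6 is blue.

blue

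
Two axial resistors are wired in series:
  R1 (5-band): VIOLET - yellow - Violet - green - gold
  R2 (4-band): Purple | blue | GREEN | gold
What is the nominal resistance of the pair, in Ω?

R1: violet, yellow, violet → 747; green ×10^5 → 74700000 Ω.
R2: violet, blue → 76; green ×10^5 → 7600000 Ω.
Series: 74700000 + 7600000 = 82300000 Ω.

82300000 Ω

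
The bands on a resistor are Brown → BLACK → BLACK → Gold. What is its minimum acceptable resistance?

Brown → 1 (first significant figure)
Black → 0 (second significant figure)
Black → ×1 multiplier
Gold → ±5% tolerance
10 × 1 = 10 Ω
Minimum = 10 × (1 − 5/100) = 9.5 Ω.

9.5 Ω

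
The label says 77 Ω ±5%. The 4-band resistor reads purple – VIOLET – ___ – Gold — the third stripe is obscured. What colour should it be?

black

77 Ω = 77 × 10^0.
The third band is the multiplier, 10^0, which is black.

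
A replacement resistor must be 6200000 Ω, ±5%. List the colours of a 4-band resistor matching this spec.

6200000 Ω = 62 × 10^5.
6 → blue
2 → red
Multiplier 10^5 → green.
±5% tolerance → gold.

blue, red, green, gold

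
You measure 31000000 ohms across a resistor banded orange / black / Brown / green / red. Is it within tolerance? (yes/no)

no

Orange → 3 (first significant figure)
Black → 0 (second significant figure)
Brown → 1 (third significant figure)
Green → ×10^5 multiplier
Red → ±2% tolerance
301 × 100000 = 30100000 Ω
Allowed range: 29498000 Ω to 30702000 Ω.
31000000 ohms lies outside that range.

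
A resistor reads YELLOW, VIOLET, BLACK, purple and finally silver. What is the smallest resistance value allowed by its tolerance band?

Yellow → 4 (first significant figure)
Violet → 7 (second significant figure)
Black → 0 (third significant figure)
Violet → ×10^7 multiplier
Silver → ±10% tolerance
470 × 10000000 = 4700000000 Ω
Smallest = 4700000000 × (1 − 10/100) = 4230000000 Ω.

4230000000 Ω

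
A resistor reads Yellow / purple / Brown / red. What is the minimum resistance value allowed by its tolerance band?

Yellow → 4 (first significant figure)
Violet → 7 (second significant figure)
Brown → ×10 multiplier
Red → ±2% tolerance
47 × 10 = 470 Ω
Minimum = 470 × (1 − 2/100) = 460.6 Ω.

460.6 Ω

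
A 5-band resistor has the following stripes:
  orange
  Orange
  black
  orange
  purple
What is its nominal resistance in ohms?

330000 Ω

Orange → 3 (first significant figure)
Orange → 3 (second significant figure)
Black → 0 (third significant figure)
Orange → ×10^3 multiplier
330 × 1000 = 330000 Ω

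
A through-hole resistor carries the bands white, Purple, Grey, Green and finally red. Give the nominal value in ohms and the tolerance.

97800000 Ω ±2%

White → 9 (first significant figure)
Violet → 7 (second significant figure)
Grey → 8 (third significant figure)
Green → ×10^5 multiplier
Red → ±2% tolerance
978 × 100000 = 97800000 Ω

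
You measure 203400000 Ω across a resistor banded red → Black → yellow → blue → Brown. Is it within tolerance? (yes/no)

yes

Red → 2 (first significant figure)
Black → 0 (second significant figure)
Yellow → 4 (third significant figure)
Blue → ×10^6 multiplier
Brown → ±1% tolerance
204 × 1000000 = 204000000 Ω
Allowed range: 201960000 Ω to 206040000 Ω.
203400000 Ω lies inside that range.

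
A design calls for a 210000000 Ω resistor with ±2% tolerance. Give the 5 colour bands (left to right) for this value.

red, brown, black, blue, red

210000000 Ω = 210 × 10^6.
2 → red
1 → brown
0 → black
Multiplier 10^6 → blue.
±2% tolerance → red.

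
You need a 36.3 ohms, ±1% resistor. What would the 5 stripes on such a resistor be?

orange, blue, orange, gold, brown

36.3 Ω = 363 × 10^-1.
3 → orange
6 → blue
3 → orange
Multiplier 10^-1 → gold.
±1% tolerance → brown.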